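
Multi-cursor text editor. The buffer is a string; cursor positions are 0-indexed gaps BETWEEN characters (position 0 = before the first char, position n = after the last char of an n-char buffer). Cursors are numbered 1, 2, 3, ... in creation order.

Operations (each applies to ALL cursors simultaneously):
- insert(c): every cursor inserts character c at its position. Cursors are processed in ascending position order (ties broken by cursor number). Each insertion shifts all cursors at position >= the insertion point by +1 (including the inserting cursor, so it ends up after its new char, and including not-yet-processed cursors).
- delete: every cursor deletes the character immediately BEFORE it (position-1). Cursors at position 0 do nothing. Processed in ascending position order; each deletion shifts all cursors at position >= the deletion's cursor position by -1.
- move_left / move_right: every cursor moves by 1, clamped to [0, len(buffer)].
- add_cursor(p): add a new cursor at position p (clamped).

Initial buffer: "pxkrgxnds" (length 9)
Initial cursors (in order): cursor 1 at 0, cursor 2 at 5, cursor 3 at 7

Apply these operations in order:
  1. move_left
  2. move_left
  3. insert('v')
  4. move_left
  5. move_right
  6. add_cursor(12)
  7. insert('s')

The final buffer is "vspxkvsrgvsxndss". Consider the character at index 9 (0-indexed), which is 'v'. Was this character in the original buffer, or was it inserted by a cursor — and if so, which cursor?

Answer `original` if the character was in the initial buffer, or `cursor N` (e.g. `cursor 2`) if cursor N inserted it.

Answer: cursor 3

Derivation:
After op 1 (move_left): buffer="pxkrgxnds" (len 9), cursors c1@0 c2@4 c3@6, authorship .........
After op 2 (move_left): buffer="pxkrgxnds" (len 9), cursors c1@0 c2@3 c3@5, authorship .........
After op 3 (insert('v')): buffer="vpxkvrgvxnds" (len 12), cursors c1@1 c2@5 c3@8, authorship 1...2..3....
After op 4 (move_left): buffer="vpxkvrgvxnds" (len 12), cursors c1@0 c2@4 c3@7, authorship 1...2..3....
After op 5 (move_right): buffer="vpxkvrgvxnds" (len 12), cursors c1@1 c2@5 c3@8, authorship 1...2..3....
After op 6 (add_cursor(12)): buffer="vpxkvrgvxnds" (len 12), cursors c1@1 c2@5 c3@8 c4@12, authorship 1...2..3....
After op 7 (insert('s')): buffer="vspxkvsrgvsxndss" (len 16), cursors c1@2 c2@7 c3@11 c4@16, authorship 11...22..33....4
Authorship (.=original, N=cursor N): 1 1 . . . 2 2 . . 3 3 . . . . 4
Index 9: author = 3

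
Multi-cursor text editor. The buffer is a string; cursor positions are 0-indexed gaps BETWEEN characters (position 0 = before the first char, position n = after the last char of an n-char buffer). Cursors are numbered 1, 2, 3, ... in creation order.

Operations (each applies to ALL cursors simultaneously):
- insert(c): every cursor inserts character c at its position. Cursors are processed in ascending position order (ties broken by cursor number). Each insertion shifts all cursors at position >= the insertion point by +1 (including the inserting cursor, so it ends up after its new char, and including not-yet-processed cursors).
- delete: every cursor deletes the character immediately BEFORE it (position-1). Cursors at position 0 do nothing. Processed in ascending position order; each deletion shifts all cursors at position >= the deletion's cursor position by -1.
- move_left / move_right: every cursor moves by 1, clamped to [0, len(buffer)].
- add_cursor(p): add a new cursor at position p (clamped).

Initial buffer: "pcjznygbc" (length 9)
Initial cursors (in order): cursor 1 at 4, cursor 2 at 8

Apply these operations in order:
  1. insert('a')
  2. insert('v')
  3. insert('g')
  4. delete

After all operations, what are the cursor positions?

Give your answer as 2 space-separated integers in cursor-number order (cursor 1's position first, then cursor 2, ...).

After op 1 (insert('a')): buffer="pcjzanygbac" (len 11), cursors c1@5 c2@10, authorship ....1....2.
After op 2 (insert('v')): buffer="pcjzavnygbavc" (len 13), cursors c1@6 c2@12, authorship ....11....22.
After op 3 (insert('g')): buffer="pcjzavgnygbavgc" (len 15), cursors c1@7 c2@14, authorship ....111....222.
After op 4 (delete): buffer="pcjzavnygbavc" (len 13), cursors c1@6 c2@12, authorship ....11....22.

Answer: 6 12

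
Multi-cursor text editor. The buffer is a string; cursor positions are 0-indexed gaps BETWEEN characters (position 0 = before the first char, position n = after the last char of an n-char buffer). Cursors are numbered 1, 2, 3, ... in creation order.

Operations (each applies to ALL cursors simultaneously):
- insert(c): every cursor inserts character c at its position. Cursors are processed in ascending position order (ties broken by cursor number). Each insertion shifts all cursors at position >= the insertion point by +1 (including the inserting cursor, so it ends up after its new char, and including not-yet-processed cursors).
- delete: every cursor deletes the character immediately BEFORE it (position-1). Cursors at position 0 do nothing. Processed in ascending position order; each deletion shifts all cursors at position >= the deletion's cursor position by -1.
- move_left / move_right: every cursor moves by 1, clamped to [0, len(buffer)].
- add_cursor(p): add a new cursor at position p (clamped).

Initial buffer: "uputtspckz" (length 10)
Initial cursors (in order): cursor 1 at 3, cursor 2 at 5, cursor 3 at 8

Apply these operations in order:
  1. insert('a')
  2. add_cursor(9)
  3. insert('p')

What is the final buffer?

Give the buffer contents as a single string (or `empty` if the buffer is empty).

After op 1 (insert('a')): buffer="upuattaspcakz" (len 13), cursors c1@4 c2@7 c3@11, authorship ...1..2...3..
After op 2 (add_cursor(9)): buffer="upuattaspcakz" (len 13), cursors c1@4 c2@7 c4@9 c3@11, authorship ...1..2...3..
After op 3 (insert('p')): buffer="upuapttapsppcapkz" (len 17), cursors c1@5 c2@9 c4@12 c3@15, authorship ...11..22..4.33..

Answer: upuapttapsppcapkz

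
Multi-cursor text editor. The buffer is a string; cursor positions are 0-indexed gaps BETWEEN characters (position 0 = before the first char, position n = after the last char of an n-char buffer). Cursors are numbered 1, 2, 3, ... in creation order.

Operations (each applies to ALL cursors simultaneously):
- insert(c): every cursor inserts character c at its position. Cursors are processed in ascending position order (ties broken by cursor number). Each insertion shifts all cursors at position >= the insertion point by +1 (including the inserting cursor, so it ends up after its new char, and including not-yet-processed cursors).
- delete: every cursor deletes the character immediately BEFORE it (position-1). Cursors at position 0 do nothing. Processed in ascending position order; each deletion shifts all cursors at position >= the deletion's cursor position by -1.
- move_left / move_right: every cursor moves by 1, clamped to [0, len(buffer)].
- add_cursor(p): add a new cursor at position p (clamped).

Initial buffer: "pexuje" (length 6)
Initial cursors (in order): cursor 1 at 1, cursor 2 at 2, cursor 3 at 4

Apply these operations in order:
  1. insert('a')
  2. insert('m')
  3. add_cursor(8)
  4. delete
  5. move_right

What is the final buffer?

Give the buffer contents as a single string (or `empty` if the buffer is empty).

Answer: paeaxaje

Derivation:
After op 1 (insert('a')): buffer="paeaxuaje" (len 9), cursors c1@2 c2@4 c3@7, authorship .1.2..3..
After op 2 (insert('m')): buffer="pameamxuamje" (len 12), cursors c1@3 c2@6 c3@10, authorship .11.22..33..
After op 3 (add_cursor(8)): buffer="pameamxuamje" (len 12), cursors c1@3 c2@6 c4@8 c3@10, authorship .11.22..33..
After op 4 (delete): buffer="paeaxaje" (len 8), cursors c1@2 c2@4 c4@5 c3@6, authorship .1.2.3..
After op 5 (move_right): buffer="paeaxaje" (len 8), cursors c1@3 c2@5 c4@6 c3@7, authorship .1.2.3..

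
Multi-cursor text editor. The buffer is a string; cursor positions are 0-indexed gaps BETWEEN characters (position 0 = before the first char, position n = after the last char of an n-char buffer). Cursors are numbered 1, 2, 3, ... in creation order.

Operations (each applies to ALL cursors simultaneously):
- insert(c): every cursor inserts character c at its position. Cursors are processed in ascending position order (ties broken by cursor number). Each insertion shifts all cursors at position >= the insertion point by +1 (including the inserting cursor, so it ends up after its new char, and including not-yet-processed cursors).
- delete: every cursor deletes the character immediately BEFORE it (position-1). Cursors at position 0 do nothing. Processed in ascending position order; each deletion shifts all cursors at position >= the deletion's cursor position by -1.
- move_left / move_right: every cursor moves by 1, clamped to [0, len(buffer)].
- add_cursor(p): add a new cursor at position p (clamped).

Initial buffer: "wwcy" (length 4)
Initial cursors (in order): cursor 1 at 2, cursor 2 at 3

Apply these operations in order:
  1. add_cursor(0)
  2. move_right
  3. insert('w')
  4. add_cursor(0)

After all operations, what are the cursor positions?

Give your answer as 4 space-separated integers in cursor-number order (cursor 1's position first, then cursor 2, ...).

After op 1 (add_cursor(0)): buffer="wwcy" (len 4), cursors c3@0 c1@2 c2@3, authorship ....
After op 2 (move_right): buffer="wwcy" (len 4), cursors c3@1 c1@3 c2@4, authorship ....
After op 3 (insert('w')): buffer="wwwcwyw" (len 7), cursors c3@2 c1@5 c2@7, authorship .3..1.2
After op 4 (add_cursor(0)): buffer="wwwcwyw" (len 7), cursors c4@0 c3@2 c1@5 c2@7, authorship .3..1.2

Answer: 5 7 2 0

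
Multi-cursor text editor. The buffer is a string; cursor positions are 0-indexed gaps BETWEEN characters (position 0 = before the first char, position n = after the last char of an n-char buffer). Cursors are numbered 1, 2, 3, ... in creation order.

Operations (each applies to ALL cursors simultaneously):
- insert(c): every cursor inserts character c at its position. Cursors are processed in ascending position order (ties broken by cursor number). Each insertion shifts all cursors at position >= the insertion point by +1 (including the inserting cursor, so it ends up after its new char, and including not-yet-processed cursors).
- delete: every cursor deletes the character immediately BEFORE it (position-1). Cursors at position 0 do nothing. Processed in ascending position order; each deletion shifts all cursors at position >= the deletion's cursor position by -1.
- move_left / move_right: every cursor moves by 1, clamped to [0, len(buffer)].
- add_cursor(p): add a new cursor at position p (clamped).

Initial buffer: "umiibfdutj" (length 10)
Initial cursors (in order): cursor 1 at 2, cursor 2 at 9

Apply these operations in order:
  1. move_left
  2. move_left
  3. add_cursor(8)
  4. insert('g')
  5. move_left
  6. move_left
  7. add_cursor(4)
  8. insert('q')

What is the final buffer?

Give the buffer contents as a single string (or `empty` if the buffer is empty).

Answer: qgumiqibfqdgqugtj

Derivation:
After op 1 (move_left): buffer="umiibfdutj" (len 10), cursors c1@1 c2@8, authorship ..........
After op 2 (move_left): buffer="umiibfdutj" (len 10), cursors c1@0 c2@7, authorship ..........
After op 3 (add_cursor(8)): buffer="umiibfdutj" (len 10), cursors c1@0 c2@7 c3@8, authorship ..........
After op 4 (insert('g')): buffer="gumiibfdgugtj" (len 13), cursors c1@1 c2@9 c3@11, authorship 1.......2.3..
After op 5 (move_left): buffer="gumiibfdgugtj" (len 13), cursors c1@0 c2@8 c3@10, authorship 1.......2.3..
After op 6 (move_left): buffer="gumiibfdgugtj" (len 13), cursors c1@0 c2@7 c3@9, authorship 1.......2.3..
After op 7 (add_cursor(4)): buffer="gumiibfdgugtj" (len 13), cursors c1@0 c4@4 c2@7 c3@9, authorship 1.......2.3..
After op 8 (insert('q')): buffer="qgumiqibfqdgqugtj" (len 17), cursors c1@1 c4@6 c2@10 c3@13, authorship 11...4...2.23.3..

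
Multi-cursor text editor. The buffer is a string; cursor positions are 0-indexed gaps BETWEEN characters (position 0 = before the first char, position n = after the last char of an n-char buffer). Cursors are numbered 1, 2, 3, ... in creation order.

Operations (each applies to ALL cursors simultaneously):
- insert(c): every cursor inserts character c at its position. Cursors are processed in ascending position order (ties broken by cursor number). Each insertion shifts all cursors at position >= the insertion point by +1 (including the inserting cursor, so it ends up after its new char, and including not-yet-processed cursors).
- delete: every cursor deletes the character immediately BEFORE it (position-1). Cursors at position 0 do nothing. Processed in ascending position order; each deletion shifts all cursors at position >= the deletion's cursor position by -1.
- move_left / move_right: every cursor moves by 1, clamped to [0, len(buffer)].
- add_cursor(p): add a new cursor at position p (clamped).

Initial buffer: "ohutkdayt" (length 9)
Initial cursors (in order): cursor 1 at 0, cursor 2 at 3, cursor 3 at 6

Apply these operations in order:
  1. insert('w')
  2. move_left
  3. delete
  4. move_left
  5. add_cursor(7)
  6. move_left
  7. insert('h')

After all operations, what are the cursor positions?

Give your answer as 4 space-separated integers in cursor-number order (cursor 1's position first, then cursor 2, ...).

Answer: 1 3 7 10

Derivation:
After op 1 (insert('w')): buffer="wohuwtkdwayt" (len 12), cursors c1@1 c2@5 c3@9, authorship 1...2...3...
After op 2 (move_left): buffer="wohuwtkdwayt" (len 12), cursors c1@0 c2@4 c3@8, authorship 1...2...3...
After op 3 (delete): buffer="wohwtkwayt" (len 10), cursors c1@0 c2@3 c3@6, authorship 1..2..3...
After op 4 (move_left): buffer="wohwtkwayt" (len 10), cursors c1@0 c2@2 c3@5, authorship 1..2..3...
After op 5 (add_cursor(7)): buffer="wohwtkwayt" (len 10), cursors c1@0 c2@2 c3@5 c4@7, authorship 1..2..3...
After op 6 (move_left): buffer="wohwtkwayt" (len 10), cursors c1@0 c2@1 c3@4 c4@6, authorship 1..2..3...
After op 7 (insert('h')): buffer="hwhohwhtkhwayt" (len 14), cursors c1@1 c2@3 c3@7 c4@10, authorship 112..23..43...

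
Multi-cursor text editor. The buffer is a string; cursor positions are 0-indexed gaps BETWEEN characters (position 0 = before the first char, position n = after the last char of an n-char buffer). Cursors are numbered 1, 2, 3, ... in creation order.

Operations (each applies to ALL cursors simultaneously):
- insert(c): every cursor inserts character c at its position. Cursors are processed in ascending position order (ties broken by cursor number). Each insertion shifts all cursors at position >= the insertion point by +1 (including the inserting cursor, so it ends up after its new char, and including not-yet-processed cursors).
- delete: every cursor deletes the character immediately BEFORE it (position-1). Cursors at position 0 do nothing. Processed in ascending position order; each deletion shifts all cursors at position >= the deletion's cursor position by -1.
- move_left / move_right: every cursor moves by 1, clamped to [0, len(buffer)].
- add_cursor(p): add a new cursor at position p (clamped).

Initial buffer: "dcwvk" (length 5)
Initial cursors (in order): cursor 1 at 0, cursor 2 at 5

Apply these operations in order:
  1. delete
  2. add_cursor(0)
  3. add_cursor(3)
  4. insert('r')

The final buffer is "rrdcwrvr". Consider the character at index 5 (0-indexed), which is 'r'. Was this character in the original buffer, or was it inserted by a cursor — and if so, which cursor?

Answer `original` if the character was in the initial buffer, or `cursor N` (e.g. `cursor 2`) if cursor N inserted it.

Answer: cursor 4

Derivation:
After op 1 (delete): buffer="dcwv" (len 4), cursors c1@0 c2@4, authorship ....
After op 2 (add_cursor(0)): buffer="dcwv" (len 4), cursors c1@0 c3@0 c2@4, authorship ....
After op 3 (add_cursor(3)): buffer="dcwv" (len 4), cursors c1@0 c3@0 c4@3 c2@4, authorship ....
After op 4 (insert('r')): buffer="rrdcwrvr" (len 8), cursors c1@2 c3@2 c4@6 c2@8, authorship 13...4.2
Authorship (.=original, N=cursor N): 1 3 . . . 4 . 2
Index 5: author = 4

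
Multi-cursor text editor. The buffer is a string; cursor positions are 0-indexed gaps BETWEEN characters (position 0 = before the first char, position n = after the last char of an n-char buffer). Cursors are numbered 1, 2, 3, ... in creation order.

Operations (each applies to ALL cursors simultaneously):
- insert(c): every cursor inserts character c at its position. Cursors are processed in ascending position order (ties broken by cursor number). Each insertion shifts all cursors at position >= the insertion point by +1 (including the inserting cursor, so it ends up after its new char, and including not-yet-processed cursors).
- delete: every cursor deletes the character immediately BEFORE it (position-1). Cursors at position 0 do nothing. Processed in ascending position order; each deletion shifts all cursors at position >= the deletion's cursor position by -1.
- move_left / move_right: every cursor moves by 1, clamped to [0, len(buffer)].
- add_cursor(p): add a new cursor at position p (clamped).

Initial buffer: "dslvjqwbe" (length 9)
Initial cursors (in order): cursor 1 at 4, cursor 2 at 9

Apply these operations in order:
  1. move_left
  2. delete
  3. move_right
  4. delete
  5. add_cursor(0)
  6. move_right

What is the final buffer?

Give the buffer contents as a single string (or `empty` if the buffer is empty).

After op 1 (move_left): buffer="dslvjqwbe" (len 9), cursors c1@3 c2@8, authorship .........
After op 2 (delete): buffer="dsvjqwe" (len 7), cursors c1@2 c2@6, authorship .......
After op 3 (move_right): buffer="dsvjqwe" (len 7), cursors c1@3 c2@7, authorship .......
After op 4 (delete): buffer="dsjqw" (len 5), cursors c1@2 c2@5, authorship .....
After op 5 (add_cursor(0)): buffer="dsjqw" (len 5), cursors c3@0 c1@2 c2@5, authorship .....
After op 6 (move_right): buffer="dsjqw" (len 5), cursors c3@1 c1@3 c2@5, authorship .....

Answer: dsjqw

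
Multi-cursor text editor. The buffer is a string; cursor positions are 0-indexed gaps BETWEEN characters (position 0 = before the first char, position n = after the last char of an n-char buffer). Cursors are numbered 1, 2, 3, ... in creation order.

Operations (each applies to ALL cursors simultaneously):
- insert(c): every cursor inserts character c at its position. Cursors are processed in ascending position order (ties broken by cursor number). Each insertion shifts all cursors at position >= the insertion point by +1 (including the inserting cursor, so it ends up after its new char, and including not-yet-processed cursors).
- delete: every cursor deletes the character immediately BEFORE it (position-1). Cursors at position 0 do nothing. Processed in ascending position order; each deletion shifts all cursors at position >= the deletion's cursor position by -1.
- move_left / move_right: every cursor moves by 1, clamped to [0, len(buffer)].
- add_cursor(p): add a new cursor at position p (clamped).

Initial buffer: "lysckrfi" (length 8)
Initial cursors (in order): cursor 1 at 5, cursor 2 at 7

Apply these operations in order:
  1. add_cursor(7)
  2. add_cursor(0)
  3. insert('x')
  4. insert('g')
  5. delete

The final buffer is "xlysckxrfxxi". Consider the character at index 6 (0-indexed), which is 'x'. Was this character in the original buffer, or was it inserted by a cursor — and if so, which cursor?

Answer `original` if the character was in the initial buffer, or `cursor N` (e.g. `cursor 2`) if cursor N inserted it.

Answer: cursor 1

Derivation:
After op 1 (add_cursor(7)): buffer="lysckrfi" (len 8), cursors c1@5 c2@7 c3@7, authorship ........
After op 2 (add_cursor(0)): buffer="lysckrfi" (len 8), cursors c4@0 c1@5 c2@7 c3@7, authorship ........
After op 3 (insert('x')): buffer="xlysckxrfxxi" (len 12), cursors c4@1 c1@7 c2@11 c3@11, authorship 4.....1..23.
After op 4 (insert('g')): buffer="xglysckxgrfxxggi" (len 16), cursors c4@2 c1@9 c2@15 c3@15, authorship 44.....11..2323.
After op 5 (delete): buffer="xlysckxrfxxi" (len 12), cursors c4@1 c1@7 c2@11 c3@11, authorship 4.....1..23.
Authorship (.=original, N=cursor N): 4 . . . . . 1 . . 2 3 .
Index 6: author = 1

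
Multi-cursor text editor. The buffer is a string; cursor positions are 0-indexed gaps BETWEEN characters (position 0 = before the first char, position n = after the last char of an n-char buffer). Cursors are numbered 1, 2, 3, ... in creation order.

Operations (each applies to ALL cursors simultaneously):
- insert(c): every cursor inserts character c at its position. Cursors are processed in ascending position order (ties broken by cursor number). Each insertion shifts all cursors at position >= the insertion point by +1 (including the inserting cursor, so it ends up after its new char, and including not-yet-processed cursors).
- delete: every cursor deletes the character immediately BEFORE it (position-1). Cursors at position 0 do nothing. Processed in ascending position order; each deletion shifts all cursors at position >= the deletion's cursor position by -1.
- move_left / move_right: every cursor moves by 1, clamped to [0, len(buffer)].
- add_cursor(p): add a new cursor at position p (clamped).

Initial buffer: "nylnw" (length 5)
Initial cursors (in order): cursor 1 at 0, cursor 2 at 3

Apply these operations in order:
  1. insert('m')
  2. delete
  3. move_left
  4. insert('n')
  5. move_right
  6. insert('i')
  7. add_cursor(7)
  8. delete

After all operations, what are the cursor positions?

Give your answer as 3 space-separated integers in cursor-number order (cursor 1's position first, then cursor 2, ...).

After op 1 (insert('m')): buffer="mnylmnw" (len 7), cursors c1@1 c2@5, authorship 1...2..
After op 2 (delete): buffer="nylnw" (len 5), cursors c1@0 c2@3, authorship .....
After op 3 (move_left): buffer="nylnw" (len 5), cursors c1@0 c2@2, authorship .....
After op 4 (insert('n')): buffer="nnynlnw" (len 7), cursors c1@1 c2@4, authorship 1..2...
After op 5 (move_right): buffer="nnynlnw" (len 7), cursors c1@2 c2@5, authorship 1..2...
After op 6 (insert('i')): buffer="nniynlinw" (len 9), cursors c1@3 c2@7, authorship 1.1.2.2..
After op 7 (add_cursor(7)): buffer="nniynlinw" (len 9), cursors c1@3 c2@7 c3@7, authorship 1.1.2.2..
After op 8 (delete): buffer="nnynnw" (len 6), cursors c1@2 c2@4 c3@4, authorship 1..2..

Answer: 2 4 4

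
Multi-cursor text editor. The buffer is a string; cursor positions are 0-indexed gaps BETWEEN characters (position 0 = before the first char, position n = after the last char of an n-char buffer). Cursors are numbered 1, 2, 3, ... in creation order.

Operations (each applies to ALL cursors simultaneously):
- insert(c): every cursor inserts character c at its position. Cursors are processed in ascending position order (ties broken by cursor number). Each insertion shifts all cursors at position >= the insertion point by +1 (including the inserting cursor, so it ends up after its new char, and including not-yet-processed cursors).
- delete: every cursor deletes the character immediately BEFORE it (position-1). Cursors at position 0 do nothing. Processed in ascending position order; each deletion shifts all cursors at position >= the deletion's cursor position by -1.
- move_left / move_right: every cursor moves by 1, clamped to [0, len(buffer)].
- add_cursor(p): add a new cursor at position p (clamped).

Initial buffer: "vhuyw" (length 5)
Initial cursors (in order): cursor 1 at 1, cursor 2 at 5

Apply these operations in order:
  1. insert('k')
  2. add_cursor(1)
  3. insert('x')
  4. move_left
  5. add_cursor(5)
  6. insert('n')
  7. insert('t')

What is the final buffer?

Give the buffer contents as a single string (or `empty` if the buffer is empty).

After op 1 (insert('k')): buffer="vkhuywk" (len 7), cursors c1@2 c2@7, authorship .1....2
After op 2 (add_cursor(1)): buffer="vkhuywk" (len 7), cursors c3@1 c1@2 c2@7, authorship .1....2
After op 3 (insert('x')): buffer="vxkxhuywkx" (len 10), cursors c3@2 c1@4 c2@10, authorship .311....22
After op 4 (move_left): buffer="vxkxhuywkx" (len 10), cursors c3@1 c1@3 c2@9, authorship .311....22
After op 5 (add_cursor(5)): buffer="vxkxhuywkx" (len 10), cursors c3@1 c1@3 c4@5 c2@9, authorship .311....22
After op 6 (insert('n')): buffer="vnxknxhnuywknx" (len 14), cursors c3@2 c1@5 c4@8 c2@13, authorship .33111.4...222
After op 7 (insert('t')): buffer="vntxkntxhntuywkntx" (len 18), cursors c3@3 c1@7 c4@11 c2@17, authorship .3331111.44...2222

Answer: vntxkntxhntuywkntx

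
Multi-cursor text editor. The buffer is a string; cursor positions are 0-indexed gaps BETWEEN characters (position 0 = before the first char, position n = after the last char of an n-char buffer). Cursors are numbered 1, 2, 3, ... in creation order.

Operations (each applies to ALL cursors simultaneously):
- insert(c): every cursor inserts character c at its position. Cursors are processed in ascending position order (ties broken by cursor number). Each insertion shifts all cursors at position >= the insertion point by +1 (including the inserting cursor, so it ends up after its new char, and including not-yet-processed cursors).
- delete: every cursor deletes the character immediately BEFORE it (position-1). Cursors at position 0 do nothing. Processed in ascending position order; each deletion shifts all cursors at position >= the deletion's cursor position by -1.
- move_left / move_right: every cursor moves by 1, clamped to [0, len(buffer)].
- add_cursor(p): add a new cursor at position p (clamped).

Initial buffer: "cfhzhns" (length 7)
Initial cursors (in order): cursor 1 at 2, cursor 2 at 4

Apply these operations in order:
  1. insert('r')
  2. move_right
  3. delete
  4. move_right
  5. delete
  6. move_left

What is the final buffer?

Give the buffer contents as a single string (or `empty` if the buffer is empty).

After op 1 (insert('r')): buffer="cfrhzrhns" (len 9), cursors c1@3 c2@6, authorship ..1..2...
After op 2 (move_right): buffer="cfrhzrhns" (len 9), cursors c1@4 c2@7, authorship ..1..2...
After op 3 (delete): buffer="cfrzrns" (len 7), cursors c1@3 c2@5, authorship ..1.2..
After op 4 (move_right): buffer="cfrzrns" (len 7), cursors c1@4 c2@6, authorship ..1.2..
After op 5 (delete): buffer="cfrrs" (len 5), cursors c1@3 c2@4, authorship ..12.
After op 6 (move_left): buffer="cfrrs" (len 5), cursors c1@2 c2@3, authorship ..12.

Answer: cfrrs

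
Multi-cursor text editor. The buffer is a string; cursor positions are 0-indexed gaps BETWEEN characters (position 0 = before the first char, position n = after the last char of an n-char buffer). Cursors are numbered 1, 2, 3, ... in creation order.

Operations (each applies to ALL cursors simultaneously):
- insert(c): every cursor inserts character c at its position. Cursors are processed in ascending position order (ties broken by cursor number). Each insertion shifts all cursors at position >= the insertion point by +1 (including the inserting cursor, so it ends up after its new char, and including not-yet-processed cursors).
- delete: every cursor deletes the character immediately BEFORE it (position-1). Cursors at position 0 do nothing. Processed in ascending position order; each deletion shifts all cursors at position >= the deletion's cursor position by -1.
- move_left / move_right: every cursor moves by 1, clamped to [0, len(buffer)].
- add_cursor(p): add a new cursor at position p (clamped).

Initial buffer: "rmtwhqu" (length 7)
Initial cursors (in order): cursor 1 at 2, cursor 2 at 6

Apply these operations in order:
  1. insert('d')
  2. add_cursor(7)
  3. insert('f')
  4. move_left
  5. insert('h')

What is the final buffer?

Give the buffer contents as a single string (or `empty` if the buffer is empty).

After op 1 (insert('d')): buffer="rmdtwhqdu" (len 9), cursors c1@3 c2@8, authorship ..1....2.
After op 2 (add_cursor(7)): buffer="rmdtwhqdu" (len 9), cursors c1@3 c3@7 c2@8, authorship ..1....2.
After op 3 (insert('f')): buffer="rmdftwhqfdfu" (len 12), cursors c1@4 c3@9 c2@11, authorship ..11....322.
After op 4 (move_left): buffer="rmdftwhqfdfu" (len 12), cursors c1@3 c3@8 c2@10, authorship ..11....322.
After op 5 (insert('h')): buffer="rmdhftwhqhfdhfu" (len 15), cursors c1@4 c3@10 c2@13, authorship ..111....33222.

Answer: rmdhftwhqhfdhfu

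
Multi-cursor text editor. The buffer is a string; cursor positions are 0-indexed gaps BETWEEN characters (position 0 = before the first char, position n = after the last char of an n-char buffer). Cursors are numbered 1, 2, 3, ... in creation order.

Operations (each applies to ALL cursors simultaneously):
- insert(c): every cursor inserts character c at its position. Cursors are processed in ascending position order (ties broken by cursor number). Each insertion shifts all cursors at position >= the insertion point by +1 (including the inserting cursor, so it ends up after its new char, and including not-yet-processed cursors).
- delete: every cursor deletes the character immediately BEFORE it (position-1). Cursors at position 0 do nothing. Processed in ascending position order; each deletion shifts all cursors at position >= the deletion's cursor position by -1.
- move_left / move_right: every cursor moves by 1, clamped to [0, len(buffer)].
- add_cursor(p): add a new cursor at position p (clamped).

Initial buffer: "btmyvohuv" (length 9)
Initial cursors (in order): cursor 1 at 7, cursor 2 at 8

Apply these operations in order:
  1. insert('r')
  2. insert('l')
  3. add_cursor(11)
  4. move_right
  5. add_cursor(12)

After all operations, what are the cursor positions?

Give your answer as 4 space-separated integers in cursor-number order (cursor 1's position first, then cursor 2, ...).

After op 1 (insert('r')): buffer="btmyvohrurv" (len 11), cursors c1@8 c2@10, authorship .......1.2.
After op 2 (insert('l')): buffer="btmyvohrlurlv" (len 13), cursors c1@9 c2@12, authorship .......11.22.
After op 3 (add_cursor(11)): buffer="btmyvohrlurlv" (len 13), cursors c1@9 c3@11 c2@12, authorship .......11.22.
After op 4 (move_right): buffer="btmyvohrlurlv" (len 13), cursors c1@10 c3@12 c2@13, authorship .......11.22.
After op 5 (add_cursor(12)): buffer="btmyvohrlurlv" (len 13), cursors c1@10 c3@12 c4@12 c2@13, authorship .......11.22.

Answer: 10 13 12 12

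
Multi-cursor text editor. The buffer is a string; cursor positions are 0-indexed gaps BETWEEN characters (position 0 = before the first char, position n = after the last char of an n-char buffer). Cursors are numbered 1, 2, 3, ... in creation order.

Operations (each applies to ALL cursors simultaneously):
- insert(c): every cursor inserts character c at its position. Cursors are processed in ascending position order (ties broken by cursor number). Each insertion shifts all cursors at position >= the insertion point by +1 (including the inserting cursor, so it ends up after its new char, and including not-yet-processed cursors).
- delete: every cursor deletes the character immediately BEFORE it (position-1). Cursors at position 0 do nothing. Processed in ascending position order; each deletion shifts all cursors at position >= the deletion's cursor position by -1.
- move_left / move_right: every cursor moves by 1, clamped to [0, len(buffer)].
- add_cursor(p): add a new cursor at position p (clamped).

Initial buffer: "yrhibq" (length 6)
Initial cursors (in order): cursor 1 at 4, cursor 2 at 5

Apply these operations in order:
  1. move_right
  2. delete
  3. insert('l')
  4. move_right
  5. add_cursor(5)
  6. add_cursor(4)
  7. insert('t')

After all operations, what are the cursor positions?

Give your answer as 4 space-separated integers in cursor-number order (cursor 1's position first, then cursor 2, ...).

Answer: 10 10 7 5

Derivation:
After op 1 (move_right): buffer="yrhibq" (len 6), cursors c1@5 c2@6, authorship ......
After op 2 (delete): buffer="yrhi" (len 4), cursors c1@4 c2@4, authorship ....
After op 3 (insert('l')): buffer="yrhill" (len 6), cursors c1@6 c2@6, authorship ....12
After op 4 (move_right): buffer="yrhill" (len 6), cursors c1@6 c2@6, authorship ....12
After op 5 (add_cursor(5)): buffer="yrhill" (len 6), cursors c3@5 c1@6 c2@6, authorship ....12
After op 6 (add_cursor(4)): buffer="yrhill" (len 6), cursors c4@4 c3@5 c1@6 c2@6, authorship ....12
After op 7 (insert('t')): buffer="yrhitltltt" (len 10), cursors c4@5 c3@7 c1@10 c2@10, authorship ....413212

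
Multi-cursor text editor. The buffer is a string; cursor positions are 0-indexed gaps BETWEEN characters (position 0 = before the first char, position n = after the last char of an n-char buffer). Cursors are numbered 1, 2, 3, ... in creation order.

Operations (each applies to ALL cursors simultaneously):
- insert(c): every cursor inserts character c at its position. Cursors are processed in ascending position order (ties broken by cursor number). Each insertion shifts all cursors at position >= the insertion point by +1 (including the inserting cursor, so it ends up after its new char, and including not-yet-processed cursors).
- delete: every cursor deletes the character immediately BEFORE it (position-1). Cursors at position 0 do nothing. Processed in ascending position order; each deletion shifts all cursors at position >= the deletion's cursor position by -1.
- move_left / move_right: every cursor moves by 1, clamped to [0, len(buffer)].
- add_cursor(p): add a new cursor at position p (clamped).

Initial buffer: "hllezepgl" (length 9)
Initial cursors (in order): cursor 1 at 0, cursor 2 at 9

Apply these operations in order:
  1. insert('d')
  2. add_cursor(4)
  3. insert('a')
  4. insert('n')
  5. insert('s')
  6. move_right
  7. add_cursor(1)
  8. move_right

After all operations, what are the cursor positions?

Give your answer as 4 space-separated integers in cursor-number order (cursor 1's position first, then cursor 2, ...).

Answer: 6 20 12 2

Derivation:
After op 1 (insert('d')): buffer="dhllezepgld" (len 11), cursors c1@1 c2@11, authorship 1.........2
After op 2 (add_cursor(4)): buffer="dhllezepgld" (len 11), cursors c1@1 c3@4 c2@11, authorship 1.........2
After op 3 (insert('a')): buffer="dahllaezepglda" (len 14), cursors c1@2 c3@6 c2@14, authorship 11...3......22
After op 4 (insert('n')): buffer="danhllanezepgldan" (len 17), cursors c1@3 c3@8 c2@17, authorship 111...33......222
After op 5 (insert('s')): buffer="danshllansezepgldans" (len 20), cursors c1@4 c3@10 c2@20, authorship 1111...333......2222
After op 6 (move_right): buffer="danshllansezepgldans" (len 20), cursors c1@5 c3@11 c2@20, authorship 1111...333......2222
After op 7 (add_cursor(1)): buffer="danshllansezepgldans" (len 20), cursors c4@1 c1@5 c3@11 c2@20, authorship 1111...333......2222
After op 8 (move_right): buffer="danshllansezepgldans" (len 20), cursors c4@2 c1@6 c3@12 c2@20, authorship 1111...333......2222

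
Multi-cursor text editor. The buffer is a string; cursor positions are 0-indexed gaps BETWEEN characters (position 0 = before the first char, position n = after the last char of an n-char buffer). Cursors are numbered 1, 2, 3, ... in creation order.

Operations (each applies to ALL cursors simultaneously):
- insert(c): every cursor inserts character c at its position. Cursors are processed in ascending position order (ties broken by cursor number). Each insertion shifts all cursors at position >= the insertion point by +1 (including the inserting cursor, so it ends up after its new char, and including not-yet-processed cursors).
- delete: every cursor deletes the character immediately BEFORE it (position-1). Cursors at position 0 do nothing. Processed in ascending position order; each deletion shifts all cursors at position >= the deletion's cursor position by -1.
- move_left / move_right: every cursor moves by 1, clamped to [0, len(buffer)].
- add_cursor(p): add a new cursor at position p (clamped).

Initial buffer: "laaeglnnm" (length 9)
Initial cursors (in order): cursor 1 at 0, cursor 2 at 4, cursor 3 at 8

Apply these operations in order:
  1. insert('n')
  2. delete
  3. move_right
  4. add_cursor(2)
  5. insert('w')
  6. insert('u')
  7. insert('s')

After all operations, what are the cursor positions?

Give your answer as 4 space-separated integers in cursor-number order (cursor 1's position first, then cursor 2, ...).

After op 1 (insert('n')): buffer="nlaaenglnnnm" (len 12), cursors c1@1 c2@6 c3@11, authorship 1....2....3.
After op 2 (delete): buffer="laaeglnnm" (len 9), cursors c1@0 c2@4 c3@8, authorship .........
After op 3 (move_right): buffer="laaeglnnm" (len 9), cursors c1@1 c2@5 c3@9, authorship .........
After op 4 (add_cursor(2)): buffer="laaeglnnm" (len 9), cursors c1@1 c4@2 c2@5 c3@9, authorship .........
After op 5 (insert('w')): buffer="lwawaegwlnnmw" (len 13), cursors c1@2 c4@4 c2@8 c3@13, authorship .1.4...2....3
After op 6 (insert('u')): buffer="lwuawuaegwulnnmwu" (len 17), cursors c1@3 c4@6 c2@11 c3@17, authorship .11.44...22....33
After op 7 (insert('s')): buffer="lwusawusaegwuslnnmwus" (len 21), cursors c1@4 c4@8 c2@14 c3@21, authorship .111.444...222....333

Answer: 4 14 21 8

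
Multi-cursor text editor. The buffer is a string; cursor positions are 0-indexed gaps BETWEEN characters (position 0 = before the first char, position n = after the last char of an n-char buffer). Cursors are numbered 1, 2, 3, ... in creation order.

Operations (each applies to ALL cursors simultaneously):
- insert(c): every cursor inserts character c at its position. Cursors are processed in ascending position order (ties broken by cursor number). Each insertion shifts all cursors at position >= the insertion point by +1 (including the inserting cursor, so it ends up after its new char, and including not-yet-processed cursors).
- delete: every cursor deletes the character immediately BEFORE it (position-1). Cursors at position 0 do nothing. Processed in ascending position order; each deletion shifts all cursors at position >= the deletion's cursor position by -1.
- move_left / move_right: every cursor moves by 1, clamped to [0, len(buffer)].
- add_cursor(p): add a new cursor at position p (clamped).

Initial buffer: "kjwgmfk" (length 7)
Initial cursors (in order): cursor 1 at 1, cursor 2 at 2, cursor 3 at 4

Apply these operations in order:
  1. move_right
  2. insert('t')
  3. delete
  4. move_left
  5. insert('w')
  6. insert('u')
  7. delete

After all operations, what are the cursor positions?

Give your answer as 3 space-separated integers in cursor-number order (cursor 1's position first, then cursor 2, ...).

After op 1 (move_right): buffer="kjwgmfk" (len 7), cursors c1@2 c2@3 c3@5, authorship .......
After op 2 (insert('t')): buffer="kjtwtgmtfk" (len 10), cursors c1@3 c2@5 c3@8, authorship ..1.2..3..
After op 3 (delete): buffer="kjwgmfk" (len 7), cursors c1@2 c2@3 c3@5, authorship .......
After op 4 (move_left): buffer="kjwgmfk" (len 7), cursors c1@1 c2@2 c3@4, authorship .......
After op 5 (insert('w')): buffer="kwjwwgwmfk" (len 10), cursors c1@2 c2@4 c3@7, authorship .1.2..3...
After op 6 (insert('u')): buffer="kwujwuwgwumfk" (len 13), cursors c1@3 c2@6 c3@10, authorship .11.22..33...
After op 7 (delete): buffer="kwjwwgwmfk" (len 10), cursors c1@2 c2@4 c3@7, authorship .1.2..3...

Answer: 2 4 7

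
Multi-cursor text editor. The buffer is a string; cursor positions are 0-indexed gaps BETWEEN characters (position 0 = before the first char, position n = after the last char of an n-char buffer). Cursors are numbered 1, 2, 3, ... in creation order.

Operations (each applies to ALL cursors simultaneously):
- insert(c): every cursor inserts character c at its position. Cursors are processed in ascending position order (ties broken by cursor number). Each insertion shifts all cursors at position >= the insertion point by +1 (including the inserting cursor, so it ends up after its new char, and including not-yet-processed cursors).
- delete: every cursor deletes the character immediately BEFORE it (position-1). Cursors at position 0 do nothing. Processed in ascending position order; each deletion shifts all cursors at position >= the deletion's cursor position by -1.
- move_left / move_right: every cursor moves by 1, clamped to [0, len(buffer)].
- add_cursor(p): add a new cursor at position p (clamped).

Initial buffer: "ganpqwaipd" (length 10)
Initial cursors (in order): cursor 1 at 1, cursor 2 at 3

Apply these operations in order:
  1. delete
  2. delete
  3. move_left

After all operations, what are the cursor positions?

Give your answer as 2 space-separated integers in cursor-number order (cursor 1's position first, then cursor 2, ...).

Answer: 0 0

Derivation:
After op 1 (delete): buffer="apqwaipd" (len 8), cursors c1@0 c2@1, authorship ........
After op 2 (delete): buffer="pqwaipd" (len 7), cursors c1@0 c2@0, authorship .......
After op 3 (move_left): buffer="pqwaipd" (len 7), cursors c1@0 c2@0, authorship .......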